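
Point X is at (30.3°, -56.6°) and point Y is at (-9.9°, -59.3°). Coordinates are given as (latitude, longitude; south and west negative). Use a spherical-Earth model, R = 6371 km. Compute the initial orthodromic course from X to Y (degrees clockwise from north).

184.1°

θ = atan2( sin Δλ·cos φ₂ ,  cos φ₁ sin φ₂ − sin φ₁ cos φ₂ cos Δλ )
  = atan2(-0.0464, -0.6449) = 184.12°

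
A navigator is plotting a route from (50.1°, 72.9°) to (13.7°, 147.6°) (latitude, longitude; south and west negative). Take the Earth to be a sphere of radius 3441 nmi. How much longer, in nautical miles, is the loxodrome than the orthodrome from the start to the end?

Great circle: cos σ = sin φ₁ sin φ₂ + cos φ₁ cos φ₂ cos Δλ,  σ = 1.2173 rad → d_gc = 4188.9 nmi
Rhumb line: Δψ = -0.7720, q = Δφ/Δψ = 0.8229, d_rh = R√(Δφ²+q²Δλ²) = 4290.6 nmi
Excess = 4290.6 − 4188.9 = 101.7 ≈ 102 nmi

102 nmi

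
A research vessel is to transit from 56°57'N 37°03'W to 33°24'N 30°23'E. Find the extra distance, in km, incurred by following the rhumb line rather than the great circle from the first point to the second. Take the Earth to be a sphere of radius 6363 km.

181 km

Great circle: cos σ = sin φ₁ sin φ₂ + cos φ₁ cos φ₂ cos Δλ,  σ = 0.8813 rad → d_gc = 5607.8 km
Rhumb line: Δψ = -0.5960, q = Δφ/Δψ = 0.6896, d_rh = R√(Δφ²+q²Δλ²) = 5789.0 km
Excess = 5789.0 − 5607.8 = 181.2 ≈ 181 km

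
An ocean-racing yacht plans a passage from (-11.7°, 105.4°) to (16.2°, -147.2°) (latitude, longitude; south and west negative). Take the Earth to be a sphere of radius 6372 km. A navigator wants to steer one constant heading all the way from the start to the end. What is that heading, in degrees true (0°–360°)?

75.3°

Meridional parts: M(φ₁)=-0.2056, M(φ₂)=+0.2866 → ΔM = +0.4922;  Δλ = +1.8745 rad
tan C = Δλ / ΔM = +3.8082 → C = 75.29°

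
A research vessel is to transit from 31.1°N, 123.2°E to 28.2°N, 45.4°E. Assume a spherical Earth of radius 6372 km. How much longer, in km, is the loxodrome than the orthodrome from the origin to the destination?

163 km

Great circle: cos σ = sin φ₁ sin φ₂ + cos φ₁ cos φ₂ cos Δλ,  σ = 1.1554 rad → d_gc = 7362.2 km
Rhumb line: Δψ = -0.0583, q = Δφ/Δψ = 0.8689, d_rh = R√(Δφ²+q²Δλ²) = 7525.0 km
Excess = 7525.0 − 7362.2 = 162.8 ≈ 163 km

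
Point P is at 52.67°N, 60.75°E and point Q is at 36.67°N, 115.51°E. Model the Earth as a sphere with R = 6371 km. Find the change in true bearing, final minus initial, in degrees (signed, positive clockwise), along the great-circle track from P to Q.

At departure: θ₁ = atan2(sin Δλ cos φ₂, cos φ₁ sin φ₂ − sin φ₁ cos φ₂ cos Δλ) = 90.51°
At arrival: θ₂ = atan2(sin Δλ cos φ₁, −cos φ₂ sin φ₁ + sin φ₂ cos φ₁ cos Δλ) = 130.89°
Δθ = θ₂ − θ₁ = +40.4°

+40.4°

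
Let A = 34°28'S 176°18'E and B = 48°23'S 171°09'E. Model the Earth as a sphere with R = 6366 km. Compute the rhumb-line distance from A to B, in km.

1604 km

Rhumb course C = atan2(Δλ, Δψ) with Δψ = ln[tan(π/4+φ₂/2)/tan(π/4+φ₁/2)] = -0.3260, Δλ = -0.0899 → C = 195.41°
d = R·|Δφ| / |cos C| = 6366·0.24289 / 0.96403 = 1604 km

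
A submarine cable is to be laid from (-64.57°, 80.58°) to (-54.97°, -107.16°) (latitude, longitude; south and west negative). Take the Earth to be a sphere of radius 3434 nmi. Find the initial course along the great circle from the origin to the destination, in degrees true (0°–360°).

N = sin Δλ·cos φ₂ = +0.0773;  D = cos φ₁ sin φ₂ − sin φ₁ cos φ₂ cos Δλ = -0.8653
initial course = atan2(N, D) = 174.89°

174.9°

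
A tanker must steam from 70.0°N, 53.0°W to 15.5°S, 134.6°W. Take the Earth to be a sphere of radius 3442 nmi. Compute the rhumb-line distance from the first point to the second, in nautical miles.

6296 nmi

Rhumb course C = atan2(Δλ, Δψ) with Δψ = ln[tan(π/4+φ₂/2)/tan(π/4+φ₁/2)] = -2.0093, Δλ = -1.4242 → C = 215.33°
d = R·|Δφ| / |cos C| = 3442·1.49226 / 0.81585 = 6296 nmi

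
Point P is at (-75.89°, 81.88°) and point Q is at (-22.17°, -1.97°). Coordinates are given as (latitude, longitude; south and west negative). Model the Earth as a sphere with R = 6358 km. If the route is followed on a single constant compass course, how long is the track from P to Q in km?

7881 km

Rhumb course C = atan2(Δλ, Δψ) with Δψ = ln[tan(π/4+φ₂/2)/tan(π/4+φ₁/2)] = +1.6924, Δλ = -1.4635 → C = 319.15°
d = R·|Δφ| / |cos C| = 6358·0.93759 / 0.75642 = 7881 km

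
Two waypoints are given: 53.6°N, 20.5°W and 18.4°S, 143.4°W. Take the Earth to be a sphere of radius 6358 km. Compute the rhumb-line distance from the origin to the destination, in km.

Δψ = ln[tan(π/4+φ₂/2)/tan(π/4+φ₁/2)] = -1.4392;  Δφ = -1.2566 rad,  Δλ = -2.1450 rad
q = Δφ/Δψ = 0.8732
d = R·√(Δφ² + q²Δλ²) = 6358·2.25546 = 14340 km

14340 km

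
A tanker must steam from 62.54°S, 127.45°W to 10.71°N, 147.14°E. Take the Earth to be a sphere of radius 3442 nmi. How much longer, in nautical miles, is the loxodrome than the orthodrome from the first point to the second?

168 nmi

Great circle: cos σ = sin φ₁ sin φ₂ + cos φ₁ cos φ₂ cos Δλ,  σ = 1.6998 rad → d_gc = 5850.7 nmi
Rhumb line: Δψ = +1.5973, q = Δφ/Δψ = 0.8004, d_rh = R√(Δφ²+q²Δλ²) = 6019.1 nmi
Excess = 6019.1 − 5850.7 = 168.4 ≈ 168 nmi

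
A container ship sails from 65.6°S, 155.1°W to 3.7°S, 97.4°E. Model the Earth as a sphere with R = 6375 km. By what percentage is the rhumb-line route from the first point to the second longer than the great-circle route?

7.2%

Great circle: σ = 1.6360 rad → d_gc = Rσ = 10429.7 km
Rhumb: Δφ = +1.0804, Δλ = -1.8762, Δψ = +1.4669, q = Δφ/Δψ = 0.7365 → d_rh = R√(Δφ²+q²Δλ²) = 11182.0 km
Excess = (11182.0 − 10429.7) / 10429.7 = 752.3 / 10429.7 = 7.21% ≈ 7.2%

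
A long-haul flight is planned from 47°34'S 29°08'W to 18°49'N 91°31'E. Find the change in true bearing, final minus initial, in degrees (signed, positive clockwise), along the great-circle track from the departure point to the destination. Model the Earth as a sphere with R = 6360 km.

-55.0°

Initial bearing θ₁ = atan2(sin Δλ cos φ₂, cos φ₁ sin φ₂ − sin φ₁ cos φ₂ cos Δλ) = 99.65°
Final bearing θ₂ = (initial bearing from the destination back to the start) + 180° = 44.65°
Δθ = θ₂ − θ₁ = -55.0°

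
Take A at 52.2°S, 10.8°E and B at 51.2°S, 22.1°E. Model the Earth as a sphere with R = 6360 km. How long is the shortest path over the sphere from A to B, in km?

784 km

Haversine: a = sin²(Δφ/2)+cos φ₁ cos φ₂ sin²(Δλ/2) = 0.00380;  σ = 2·atan2(√a,√(1−a))
σ = 7.067° → d = Rσ = 6360·0.12334 = 784 km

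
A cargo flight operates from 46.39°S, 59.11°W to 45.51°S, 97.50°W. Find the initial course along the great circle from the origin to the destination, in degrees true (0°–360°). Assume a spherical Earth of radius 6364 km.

257.8°

θ = atan2( sin Δλ·cos φ₂ ,  cos φ₁ sin φ₂ − sin φ₁ cos φ₂ cos Δλ )
  = atan2(-0.4352, -0.0943) = 257.77°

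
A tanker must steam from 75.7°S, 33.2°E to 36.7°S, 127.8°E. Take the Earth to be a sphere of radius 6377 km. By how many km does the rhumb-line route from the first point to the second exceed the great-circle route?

548 km

Great circle: cos σ = sin φ₁ sin φ₂ + cos φ₁ cos φ₂ cos Δλ,  σ = 0.9725 rad → d_gc = 6201.7 km
Rhumb line: Δψ = +1.3865, q = Δφ/Δψ = 0.4909, d_rh = R√(Δφ²+q²Δλ²) = 6749.9 km
Excess = 6749.9 − 6201.7 = 548.2 ≈ 548 km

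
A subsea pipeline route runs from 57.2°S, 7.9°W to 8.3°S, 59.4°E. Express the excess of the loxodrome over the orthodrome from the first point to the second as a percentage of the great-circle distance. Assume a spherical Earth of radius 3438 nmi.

Great circle: σ = 1.2364 rad → d_gc = Rσ = 4250.7 nmi
Rhumb: Δφ = +0.8535, Δλ = +1.1746, Δψ = +1.0777, q = Δφ/Δψ = 0.7919 → d_rh = R√(Δφ²+q²Δλ²) = 4340.1 nmi
Excess = (4340.1 − 4250.7) / 4250.7 = 89.4 / 4250.7 = 2.10% ≈ 2.1%

2.1%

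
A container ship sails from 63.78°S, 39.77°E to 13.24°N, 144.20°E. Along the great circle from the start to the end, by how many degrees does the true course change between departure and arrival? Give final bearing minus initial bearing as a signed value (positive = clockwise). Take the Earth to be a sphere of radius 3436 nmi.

-70.3°

Initial bearing θ₁ = atan2(sin Δλ cos φ₂, cos φ₁ sin φ₂ − sin φ₁ cos φ₂ cos Δλ) = 97.04°
Final bearing θ₂ = (initial bearing from the destination back to the start) + 180° = 26.77°
Δθ = θ₂ − θ₁ = -70.3°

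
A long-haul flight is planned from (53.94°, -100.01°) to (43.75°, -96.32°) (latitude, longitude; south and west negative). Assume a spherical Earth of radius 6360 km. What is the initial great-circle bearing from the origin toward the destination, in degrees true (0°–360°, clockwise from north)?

N = sin Δλ·cos φ₂ = +0.0465;  D = cos φ₁ sin φ₂ − sin φ₁ cos φ₂ cos Δλ = -0.1757
initial course = atan2(N, D) = 165.18°

165.2°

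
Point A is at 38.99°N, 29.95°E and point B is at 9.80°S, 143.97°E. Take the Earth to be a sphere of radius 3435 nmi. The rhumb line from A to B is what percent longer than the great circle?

Great circle: σ = 2.0030 rad → d_gc = Rσ = 6880.3 nmi
Rhumb: Δφ = -0.8515, Δλ = +1.9900, Δψ = -0.9119, q = Δφ/Δψ = 0.9338 → d_rh = R√(Δφ²+q²Δλ²) = 7021.3 nmi
Excess = (7021.3 − 6880.3) / 6880.3 = 141.0 / 6880.3 = 2.049% ≈ 2.0%

2.0%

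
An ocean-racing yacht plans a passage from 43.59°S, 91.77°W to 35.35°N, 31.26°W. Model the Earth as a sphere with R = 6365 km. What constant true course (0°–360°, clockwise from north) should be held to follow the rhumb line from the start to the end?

35.0°

Δψ = ln[tan(π/4+φ₂/2)/tan(π/4+φ₁/2)] = +1.5073
Δλ = +1.0561 rad (taken the short way round)
course = atan2(Δλ, Δψ) = 35.02°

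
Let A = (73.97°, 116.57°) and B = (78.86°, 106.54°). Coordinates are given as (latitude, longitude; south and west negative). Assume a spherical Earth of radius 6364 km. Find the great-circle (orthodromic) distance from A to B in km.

cos σ = sin φ₁ sin φ₂ + cos φ₁ cos φ₂ cos Δλ
      = sin(73.97°)sin(78.86°) + cos(73.97°)cos(78.86°)cos(-10.03°) = 0.9955
σ = 5.410° → d = Rσ = 6364·0.09443 = 601 km

601 km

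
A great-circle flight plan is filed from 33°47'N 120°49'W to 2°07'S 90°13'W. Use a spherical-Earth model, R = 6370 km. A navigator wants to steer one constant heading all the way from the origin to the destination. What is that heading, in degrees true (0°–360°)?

141.2°

Meridional parts: M(φ₁)=+0.6271, M(φ₂)=-0.0370 → ΔM = -0.6641;  Δλ = +0.5341 rad
tan C = Δλ / ΔM = -0.8043 → C = 141.19°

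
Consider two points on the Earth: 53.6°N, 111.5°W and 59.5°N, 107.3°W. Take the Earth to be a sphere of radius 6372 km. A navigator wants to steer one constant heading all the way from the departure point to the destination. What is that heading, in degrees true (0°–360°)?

Meridional parts: M(φ₁)=+1.1124, M(φ₂)=+1.2996 → ΔM = +0.1873;  Δλ = +0.0733 rad
tan C = Δλ / ΔM = +0.3914 → C = 21.38°

21.4°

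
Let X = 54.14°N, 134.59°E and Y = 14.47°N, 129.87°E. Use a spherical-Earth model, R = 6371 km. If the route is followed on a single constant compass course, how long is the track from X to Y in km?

4431 km

Δψ = ln[tan(π/4+φ₂/2)/tan(π/4+φ₁/2)] = -0.8731;  Δφ = -0.6924 rad,  Δλ = -0.0824 rad
q = Δφ/Δψ = 0.7930
d = R·√(Δφ² + q²Δλ²) = 6371·0.69545 = 4431 km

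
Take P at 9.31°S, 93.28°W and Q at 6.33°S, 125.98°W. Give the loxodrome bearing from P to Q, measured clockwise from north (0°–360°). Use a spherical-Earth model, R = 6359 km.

275.3°

Δψ = ln[tan(π/4+φ₂/2)/tan(π/4+φ₁/2)] = +0.0525
Δλ = -0.5707 rad (taken the short way round)
course = atan2(Δλ, Δψ) = 275.26°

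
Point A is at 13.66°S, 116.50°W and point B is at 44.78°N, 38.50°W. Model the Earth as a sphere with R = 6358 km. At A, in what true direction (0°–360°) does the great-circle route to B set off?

44.0°

N = sin Δλ·cos φ₂ = +0.6943;  D = cos φ₁ sin φ₂ − sin φ₁ cos φ₂ cos Δλ = +0.7193
initial course = atan2(N, D) = 43.99°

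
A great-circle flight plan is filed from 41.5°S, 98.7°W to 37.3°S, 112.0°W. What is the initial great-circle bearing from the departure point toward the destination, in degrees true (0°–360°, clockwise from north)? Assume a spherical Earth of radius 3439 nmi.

287.9°

N = sin Δλ·cos φ₂ = -0.1830;  D = cos φ₁ sin φ₂ − sin φ₁ cos φ₂ cos Δλ = +0.0591
initial course = atan2(N, D) = 287.90°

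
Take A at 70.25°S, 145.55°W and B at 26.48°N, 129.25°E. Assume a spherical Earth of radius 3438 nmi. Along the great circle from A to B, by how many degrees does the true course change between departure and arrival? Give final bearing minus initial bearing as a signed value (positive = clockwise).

+54.6°

Initial bearing θ₁ = atan2(sin Δλ cos φ₂, cos φ₁ sin φ₂ − sin φ₁ cos φ₂ cos Δλ) = 283.93°
Final bearing θ₂ = (initial bearing from the destination back to the start) + 180° = 338.50°
Δθ = θ₂ − θ₁ = +54.6°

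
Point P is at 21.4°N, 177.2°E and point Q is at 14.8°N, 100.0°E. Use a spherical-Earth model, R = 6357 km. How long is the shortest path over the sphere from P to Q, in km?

8098 km

Haversine: a = sin²(Δφ/2)+cos φ₁ cos φ₂ sin²(Δλ/2) = 0.35368;  σ = 2·atan2(√a,√(1−a))
σ = 72.984° → d = Rσ = 6357·1.27381 = 8098 km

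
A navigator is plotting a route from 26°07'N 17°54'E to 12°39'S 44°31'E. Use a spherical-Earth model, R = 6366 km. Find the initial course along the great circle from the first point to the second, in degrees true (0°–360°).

143.0°

N = sin Δλ·cos φ₂ = +0.4371;  D = cos φ₁ sin φ₂ − sin φ₁ cos φ₂ cos Δλ = -0.5806
initial course = atan2(N, D) = 143.02°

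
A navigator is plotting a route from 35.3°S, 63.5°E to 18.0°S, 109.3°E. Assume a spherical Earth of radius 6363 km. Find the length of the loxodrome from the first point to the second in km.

Δψ = ln[tan(π/4+φ₂/2)/tan(π/4+φ₁/2)] = +0.3398;  Δφ = +0.3019 rad,  Δλ = +0.7994 rad
q = Δφ/Δψ = 0.8886
d = R·√(Δφ² + q²Δλ²) = 6363·0.77185 = 4911 km

4911 km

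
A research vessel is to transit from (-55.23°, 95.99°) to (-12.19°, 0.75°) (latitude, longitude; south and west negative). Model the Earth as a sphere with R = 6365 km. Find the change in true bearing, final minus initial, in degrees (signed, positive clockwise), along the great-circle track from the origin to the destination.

+66.4°

Initial bearing θ₁ = atan2(sin Δλ cos φ₂, cos φ₁ sin φ₂ − sin φ₁ cos φ₂ cos Δλ) = 258.74°
Final bearing θ₂ = (initial bearing from the destination back to the start) + 180° = 325.10°
Δθ = θ₂ − θ₁ = +66.4°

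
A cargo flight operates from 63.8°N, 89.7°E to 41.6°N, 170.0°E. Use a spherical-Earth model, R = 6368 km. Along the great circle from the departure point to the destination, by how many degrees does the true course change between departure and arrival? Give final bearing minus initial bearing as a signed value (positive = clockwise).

At departure: θ₁ = atan2(sin Δλ cos φ₂, cos φ₁ sin φ₂ − sin φ₁ cos φ₂ cos Δλ) = 76.27°
At arrival: θ₂ = atan2(sin Δλ cos φ₁, −cos φ₂ sin φ₁ + sin φ₂ cos φ₁ cos Δλ) = 145.00°
Δθ = θ₂ − θ₁ = +68.7°

+68.7°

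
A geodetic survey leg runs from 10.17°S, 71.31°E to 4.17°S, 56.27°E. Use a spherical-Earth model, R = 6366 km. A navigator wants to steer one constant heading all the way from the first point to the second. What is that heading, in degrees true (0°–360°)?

Δψ = ln[tan(π/4+φ₂/2)/tan(π/4+φ₁/2)] = +0.1056
Δλ = -0.2625 rad (taken the short way round)
course = atan2(Δλ, Δψ) = 291.91°

291.9°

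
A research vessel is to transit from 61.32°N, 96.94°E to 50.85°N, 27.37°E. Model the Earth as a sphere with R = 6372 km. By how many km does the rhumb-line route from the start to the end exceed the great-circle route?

Great circle: cos σ = sin φ₁ sin φ₂ + cos φ₁ cos φ₂ cos Δλ,  σ = 0.6663 rad → d_gc = 4245.6 km
Rhumb line: Δψ = -0.3300, q = Δφ/Δψ = 0.5537, d_rh = R√(Δφ²+q²Δλ²) = 4439.6 km
Excess = 4439.6 − 4245.6 = 194.0 ≈ 194 km

194 km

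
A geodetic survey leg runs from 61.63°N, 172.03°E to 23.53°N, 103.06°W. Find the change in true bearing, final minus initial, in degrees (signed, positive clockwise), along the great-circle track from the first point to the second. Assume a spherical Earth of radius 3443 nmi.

Initial bearing θ₁ = atan2(sin Δλ cos φ₂, cos φ₁ sin φ₂ − sin φ₁ cos φ₂ cos Δλ) = 82.63°
Final bearing θ₂ = (initial bearing from the destination back to the start) + 180° = 149.07°
Δθ = θ₂ − θ₁ = +66.4°

+66.4°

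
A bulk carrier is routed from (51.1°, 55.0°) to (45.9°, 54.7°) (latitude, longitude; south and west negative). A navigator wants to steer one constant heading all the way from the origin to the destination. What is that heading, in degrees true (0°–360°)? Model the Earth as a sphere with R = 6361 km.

Δψ = ln[tan(π/4+φ₂/2)/tan(π/4+φ₁/2)] = -0.1371
Δλ = -0.0052 rad (taken the short way round)
course = atan2(Δλ, Δψ) = 182.19°

182.2°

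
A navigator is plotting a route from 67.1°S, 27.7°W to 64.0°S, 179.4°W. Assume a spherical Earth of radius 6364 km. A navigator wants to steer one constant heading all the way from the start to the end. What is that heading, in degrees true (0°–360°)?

272.8°

Meridional parts: M(φ₁)=-1.5968, M(φ₂)=-1.4659 → ΔM = +0.1309;  Δλ = -2.6477 rad
tan C = Δλ / ΔM = -20.2279 → C = 272.83°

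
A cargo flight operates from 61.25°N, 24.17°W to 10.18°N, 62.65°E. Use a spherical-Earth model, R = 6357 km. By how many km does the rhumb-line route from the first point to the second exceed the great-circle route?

381 km

Great circle: cos σ = sin φ₁ sin φ₂ + cos φ₁ cos φ₂ cos Δλ,  σ = 1.3886 rad → d_gc = 8827.2 km
Rhumb line: Δψ = -1.1828, q = Δφ/Δψ = 0.7536, d_rh = R√(Δφ²+q²Δλ²) = 9208.6 km
Excess = 9208.6 − 8827.2 = 381.4 ≈ 381 km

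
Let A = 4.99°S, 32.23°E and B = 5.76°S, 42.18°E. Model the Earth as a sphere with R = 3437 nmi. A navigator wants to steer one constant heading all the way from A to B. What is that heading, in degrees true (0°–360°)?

Meridional parts: M(φ₁)=-0.0872, M(φ₂)=-0.1007 → ΔM = -0.0135;  Δλ = +0.1737 rad
tan C = Δλ / ΔM = -12.8652 → C = 94.44°

94.4°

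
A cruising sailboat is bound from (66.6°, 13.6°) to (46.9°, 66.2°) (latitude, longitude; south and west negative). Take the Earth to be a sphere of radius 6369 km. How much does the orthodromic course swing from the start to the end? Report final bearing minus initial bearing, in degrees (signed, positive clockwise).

At departure: θ₁ = atan2(sin Δλ cos φ₂, cos φ₁ sin φ₂ − sin φ₁ cos φ₂ cos Δλ) = 99.51°
At arrival: θ₂ = atan2(sin Δλ cos φ₁, −cos φ₂ sin φ₁ + sin φ₂ cos φ₁ cos Δλ) = 145.02°
Δθ = θ₂ − θ₁ = +45.5°

+45.5°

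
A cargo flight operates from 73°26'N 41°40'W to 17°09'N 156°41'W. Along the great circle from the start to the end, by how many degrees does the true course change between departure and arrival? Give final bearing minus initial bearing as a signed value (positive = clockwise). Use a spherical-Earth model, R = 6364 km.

At departure: θ₁ = atan2(sin Δλ cos φ₂, cos φ₁ sin φ₂ − sin φ₁ cos φ₂ cos Δλ) = 298.56°
At arrival: θ₂ = atan2(sin Δλ cos φ₁, −cos φ₂ sin φ₁ + sin φ₂ cos φ₁ cos Δλ) = 195.19°
Δθ = θ₂ − θ₁ = -103.4°

-103.4°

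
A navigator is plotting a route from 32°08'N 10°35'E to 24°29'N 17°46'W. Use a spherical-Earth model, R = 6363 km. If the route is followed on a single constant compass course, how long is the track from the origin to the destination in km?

Rhumb course C = atan2(Δλ, Δψ) with Δψ = ln[tan(π/4+φ₂/2)/tan(π/4+φ₁/2)] = -0.1518, Δλ = -0.4948 → C = 252.94°
d = R·|Δφ| / |cos C| = 6363·0.13352 / 0.29336 = 2896 km

2896 km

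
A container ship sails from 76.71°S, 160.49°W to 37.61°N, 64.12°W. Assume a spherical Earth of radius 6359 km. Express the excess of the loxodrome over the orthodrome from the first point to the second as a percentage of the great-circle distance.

3.7%

Great circle: σ = 2.2321 rad → d_gc = Rσ = 14193.9 km
Rhumb: Δφ = +1.9953, Δλ = +1.6820, Δψ = +2.8592, q = Δφ/Δψ = 0.6978 → d_rh = R√(Δφ²+q²Δλ²) = 14720.4 km
Excess = (14720.4 − 14193.9) / 14193.9 = 526.5 / 14193.9 = 3.71% ≈ 3.7%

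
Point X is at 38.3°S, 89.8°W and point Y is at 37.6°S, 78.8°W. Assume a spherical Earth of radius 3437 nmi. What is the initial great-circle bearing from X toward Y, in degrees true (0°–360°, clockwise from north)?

θ = atan2( sin Δλ·cos φ₂ ,  cos φ₁ sin φ₂ − sin φ₁ cos φ₂ cos Δλ )
  = atan2(+0.1512, +0.0032) = 88.79°

88.8°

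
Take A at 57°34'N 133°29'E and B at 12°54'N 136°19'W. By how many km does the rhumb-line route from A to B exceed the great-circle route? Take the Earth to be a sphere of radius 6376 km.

400 km

Great circle: cos σ = sin φ₁ sin φ₂ + cos φ₁ cos φ₂ cos Δλ,  σ = 1.3831 rad → d_gc = 8818.6 km
Rhumb line: Δψ = -1.0079, q = Δφ/Δψ = 0.7735, d_rh = R√(Δφ²+q²Δλ²) = 9218.7 km
Excess = 9218.7 − 8818.6 = 400.1 ≈ 400 km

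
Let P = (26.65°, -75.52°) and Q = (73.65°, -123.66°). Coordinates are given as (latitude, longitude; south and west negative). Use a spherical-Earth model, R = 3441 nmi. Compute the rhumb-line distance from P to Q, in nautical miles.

Rhumb course C = atan2(Δλ, Δψ) with Δψ = ln[tan(π/4+φ₂/2)/tan(π/4+φ₁/2)] = +1.4575, Δλ = -0.8402 → C = 330.04°
d = R·|Δφ| / |cos C| = 3441·0.82030 / 0.86635 = 3258 nmi

3258 nmi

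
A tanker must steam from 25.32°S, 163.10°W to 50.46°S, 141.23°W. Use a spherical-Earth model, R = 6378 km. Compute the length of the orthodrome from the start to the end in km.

Haversine: a = sin²(Δφ/2)+cos φ₁ cos φ₂ sin²(Δλ/2) = 0.06807;  σ = 2·atan2(√a,√(1−a))
σ = 30.248° → d = Rσ = 6378·0.52792 = 3367 km

3367 km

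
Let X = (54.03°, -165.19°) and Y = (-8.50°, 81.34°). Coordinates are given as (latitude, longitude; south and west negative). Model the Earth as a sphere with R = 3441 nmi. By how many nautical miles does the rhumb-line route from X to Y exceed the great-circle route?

302 nmi

Great circle: cos σ = sin φ₁ sin φ₂ + cos φ₁ cos φ₂ cos Δλ,  σ = 1.9294 rad → d_gc = 6639.1 nmi
Rhumb line: Δψ = -1.2740, q = Δφ/Δψ = 0.8567, d_rh = R√(Δφ²+q²Δλ²) = 6941.4 nmi
Excess = 6941.4 − 6639.1 = 302.3 ≈ 302 nmi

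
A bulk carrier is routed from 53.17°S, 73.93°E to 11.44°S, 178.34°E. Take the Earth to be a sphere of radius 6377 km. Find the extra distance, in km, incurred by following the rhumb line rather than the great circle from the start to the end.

Great circle: cos σ = sin φ₁ sin φ₂ + cos φ₁ cos φ₂ cos Δλ,  σ = 1.5583 rad → d_gc = 9937.0 km
Rhumb line: Δψ = +0.8988, q = Δφ/Δψ = 0.8104, d_rh = R√(Δφ²+q²Δλ²) = 10500.1 km
Excess = 10500.1 − 9937.0 = 563.1 ≈ 563 km

563 km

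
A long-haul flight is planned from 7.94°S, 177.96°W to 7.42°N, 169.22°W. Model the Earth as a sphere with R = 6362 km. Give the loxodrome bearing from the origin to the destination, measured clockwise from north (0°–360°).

Meridional parts: M(φ₁)=-0.1390, M(φ₂)=+0.1299 → ΔM = +0.2689;  Δλ = +0.1525 rad
tan C = Δλ / ΔM = +0.5673 → C = 29.57°

29.6°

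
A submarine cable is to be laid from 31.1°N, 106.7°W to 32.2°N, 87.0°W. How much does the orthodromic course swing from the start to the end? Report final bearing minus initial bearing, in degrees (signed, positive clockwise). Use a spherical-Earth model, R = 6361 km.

+10.4°

At departure: θ₁ = atan2(sin Δλ cos φ₂, cos φ₁ sin φ₂ − sin φ₁ cos φ₂ cos Δλ) = 81.08°
At arrival: θ₂ = atan2(sin Δλ cos φ₁, −cos φ₂ sin φ₁ + sin φ₂ cos φ₁ cos Δλ) = 91.49°
Δθ = θ₂ − θ₁ = +10.4°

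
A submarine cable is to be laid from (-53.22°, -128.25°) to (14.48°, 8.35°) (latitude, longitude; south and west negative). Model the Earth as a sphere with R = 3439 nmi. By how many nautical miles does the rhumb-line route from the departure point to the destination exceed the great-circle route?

508 nmi

Great circle: cos σ = sin φ₁ sin φ₂ + cos φ₁ cos φ₂ cos Δλ,  σ = 2.2414 rad → d_gc = 7708.3 nmi
Rhumb line: Δψ = +1.3567, q = Δφ/Δψ = 0.8709, d_rh = R√(Δφ²+q²Δλ²) = 8216.0 nmi
Excess = 8216.0 − 7708.3 = 507.7 ≈ 508 nmi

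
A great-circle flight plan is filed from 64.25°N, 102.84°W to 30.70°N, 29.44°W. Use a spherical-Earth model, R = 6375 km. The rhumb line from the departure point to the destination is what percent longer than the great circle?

Great circle: σ = 0.9685 rad → d_gc = Rσ = 6174.0 km
Rhumb: Δφ = -0.5856, Δλ = +1.2811, Δψ = -0.9124, q = Δφ/Δψ = 0.6417 → d_rh = R√(Δφ²+q²Δλ²) = 6434.5 km
Excess = (6434.5 − 6174.0) / 6174.0 = 260.5 / 6174.0 = 4.22% ≈ 4.2%

4.2%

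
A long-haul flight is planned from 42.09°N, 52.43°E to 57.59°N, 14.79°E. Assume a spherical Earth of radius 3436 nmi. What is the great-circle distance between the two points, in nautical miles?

1694 nmi

Haversine: a = sin²(Δφ/2)+cos φ₁ cos φ₂ sin²(Δλ/2) = 0.05958;  σ = 2·atan2(√a,√(1−a))
σ = 28.255° → d = Rσ = 3436·0.49315 = 1694 nmi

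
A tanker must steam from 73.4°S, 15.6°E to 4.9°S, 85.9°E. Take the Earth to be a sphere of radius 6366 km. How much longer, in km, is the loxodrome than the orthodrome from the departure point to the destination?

287 km

Great circle: cos σ = sin φ₁ sin φ₂ + cos φ₁ cos φ₂ cos Δλ,  σ = 1.3920 rad → d_gc = 8861.7 km
Rhumb line: Δψ = +1.8393, q = Δφ/Δψ = 0.6500, d_rh = R√(Δφ²+q²Δλ²) = 9148.9 km
Excess = 9148.9 − 8861.7 = 287.2 ≈ 287 km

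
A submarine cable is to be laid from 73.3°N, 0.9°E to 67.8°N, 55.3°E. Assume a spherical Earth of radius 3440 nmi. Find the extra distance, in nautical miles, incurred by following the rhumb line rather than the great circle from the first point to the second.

38 nmi

Great circle: cos σ = sin φ₁ sin φ₂ + cos φ₁ cos φ₂ cos Δλ,  σ = 0.3175 rad → d_gc = 1092.1 nmi
Rhumb line: Δψ = -0.2902, q = Δφ/Δψ = 0.3308, d_rh = R√(Δφ²+q²Δλ²) = 1129.8 nmi
Excess = 1129.8 − 1092.1 = 37.7 ≈ 38 nmi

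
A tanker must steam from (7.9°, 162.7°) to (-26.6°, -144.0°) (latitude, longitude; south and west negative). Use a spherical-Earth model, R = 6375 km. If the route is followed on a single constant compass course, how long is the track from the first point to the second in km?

6920 km

Δψ = ln[tan(π/4+φ₂/2)/tan(π/4+φ₁/2)] = -0.6202;  Δφ = -0.6021 rad,  Δλ = +0.9303 rad
q = Δφ/Δψ = 0.9709
d = R·√(Δφ² + q²Δλ²) = 6375·1.08547 = 6920 km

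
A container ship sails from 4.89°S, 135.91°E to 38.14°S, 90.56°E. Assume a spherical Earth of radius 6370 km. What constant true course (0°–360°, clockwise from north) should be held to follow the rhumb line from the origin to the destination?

231.2°

Meridional parts: M(φ₁)=-0.0855, M(φ₂)=-0.7211 → ΔM = -0.6356;  Δλ = -0.7915 rad
tan C = Δλ / ΔM = +1.2452 → C = 231.23°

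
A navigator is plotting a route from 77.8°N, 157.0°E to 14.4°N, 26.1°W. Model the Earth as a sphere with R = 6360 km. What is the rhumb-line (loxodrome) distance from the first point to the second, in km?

13027 km

Rhumb course C = atan2(Δλ, Δψ) with Δψ = ln[tan(π/4+φ₂/2)/tan(π/4+φ₁/2)] = -1.9821, Δλ = +3.0875 → C = 122.70°
d = R·|Δφ| / |cos C| = 6360·1.10654 / 0.54024 = 13027 km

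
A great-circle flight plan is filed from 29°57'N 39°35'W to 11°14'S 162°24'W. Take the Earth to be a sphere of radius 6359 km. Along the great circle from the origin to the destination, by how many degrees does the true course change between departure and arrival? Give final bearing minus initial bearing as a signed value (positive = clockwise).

Initial bearing θ₁ = atan2(sin Δλ cos φ₂, cos φ₁ sin φ₂ − sin φ₁ cos φ₂ cos Δλ) = 276.68°
Final bearing θ₂ = (initial bearing from the destination back to the start) + 180° = 241.33°
Δθ = θ₂ − θ₁ = -35.4°

-35.4°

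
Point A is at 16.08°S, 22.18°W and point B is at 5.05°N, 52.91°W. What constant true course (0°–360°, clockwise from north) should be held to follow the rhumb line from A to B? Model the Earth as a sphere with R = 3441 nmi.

304.8°

Δψ = ln[tan(π/4+φ₂/2)/tan(π/4+φ₁/2)] = +0.3727
Δλ = -0.5363 rad (taken the short way round)
course = atan2(Δλ, Δψ) = 304.79°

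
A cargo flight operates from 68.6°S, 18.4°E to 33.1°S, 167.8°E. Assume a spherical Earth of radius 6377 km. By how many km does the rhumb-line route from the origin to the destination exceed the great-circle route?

Great circle: cos σ = sin φ₁ sin φ₂ + cos φ₁ cos φ₂ cos Δλ,  σ = 1.3229 rad → d_gc = 8436.2 km
Rhumb line: Δψ = +1.0535, q = Δφ/Δψ = 0.5882, d_rh = R√(Δφ²+q²Δλ²) = 10547.9 km
Excess = 10547.9 − 8436.2 = 2111.7 ≈ 2112 km

2112 km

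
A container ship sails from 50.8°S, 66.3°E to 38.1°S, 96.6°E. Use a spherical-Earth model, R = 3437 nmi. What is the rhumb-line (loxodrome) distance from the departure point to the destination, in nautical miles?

1498 nmi

Rhumb course C = atan2(Δλ, Δψ) with Δψ = ln[tan(π/4+φ₂/2)/tan(π/4+φ₁/2)] = +0.3124, Δλ = +0.5288 → C = 59.43°
d = R·|Δφ| / |cos C| = 3437·0.22166 / 0.50860 = 1498 nmi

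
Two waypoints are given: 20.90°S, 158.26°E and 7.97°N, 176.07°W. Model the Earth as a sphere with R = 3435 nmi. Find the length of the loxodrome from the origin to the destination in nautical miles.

Rhumb course C = atan2(Δλ, Δψ) with Δψ = ln[tan(π/4+φ₂/2)/tan(π/4+φ₁/2)] = +0.5127, Δλ = +0.4480 → C = 41.15°
d = R·|Δφ| / |cos C| = 3435·0.50388 / 0.75300 = 2299 nmi

2299 nmi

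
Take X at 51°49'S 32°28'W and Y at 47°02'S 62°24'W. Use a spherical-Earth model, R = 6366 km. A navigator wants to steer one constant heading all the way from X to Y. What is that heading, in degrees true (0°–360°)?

Δψ = ln[tan(π/4+φ₂/2)/tan(π/4+φ₁/2)] = +0.1285
Δλ = -0.5224 rad (taken the short way round)
course = atan2(Δλ, Δψ) = 283.82°

283.8°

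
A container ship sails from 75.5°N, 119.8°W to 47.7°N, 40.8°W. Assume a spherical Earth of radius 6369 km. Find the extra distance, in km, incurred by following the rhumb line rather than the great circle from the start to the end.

302 km

Great circle: cos σ = sin φ₁ sin φ₂ + cos φ₁ cos φ₂ cos Δλ,  σ = 0.7254 rad → d_gc = 4620.2 km
Rhumb line: Δψ = -1.1122, q = Δφ/Δψ = 0.4363, d_rh = R√(Δφ²+q²Δλ²) = 4922.0 km
Excess = 4922.0 − 4620.2 = 301.8 ≈ 302 km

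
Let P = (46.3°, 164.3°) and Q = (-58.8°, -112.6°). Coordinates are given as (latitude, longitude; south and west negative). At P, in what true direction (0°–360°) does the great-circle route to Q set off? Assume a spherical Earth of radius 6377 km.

141.0°

N = sin Δλ·cos φ₂ = +0.5143;  D = cos φ₁ sin φ₂ − sin φ₁ cos φ₂ cos Δλ = -0.6359
initial course = atan2(N, D) = 141.04°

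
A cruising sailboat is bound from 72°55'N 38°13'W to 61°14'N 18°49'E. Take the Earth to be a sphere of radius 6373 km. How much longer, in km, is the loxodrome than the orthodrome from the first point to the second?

96 km

Great circle: cos σ = sin φ₁ sin φ₂ + cos φ₁ cos φ₂ cos Δλ,  σ = 0.4157 rad → d_gc = 2649.2 km
Rhumb line: Δψ = -0.5350, q = Δφ/Δψ = 0.3812, d_rh = R√(Δφ²+q²Δλ²) = 2745.1 km
Excess = 2745.1 − 2649.2 = 95.9 ≈ 96 km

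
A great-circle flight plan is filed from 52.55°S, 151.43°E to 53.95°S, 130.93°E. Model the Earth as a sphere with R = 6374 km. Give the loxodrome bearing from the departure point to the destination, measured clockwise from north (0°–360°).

Meridional parts: M(φ₁)=-1.0819, M(φ₂)=-1.1227 → ΔM = -0.0408;  Δλ = -0.3578 rad
tan C = Δλ / ΔM = +8.7602 → C = 263.49°

263.5°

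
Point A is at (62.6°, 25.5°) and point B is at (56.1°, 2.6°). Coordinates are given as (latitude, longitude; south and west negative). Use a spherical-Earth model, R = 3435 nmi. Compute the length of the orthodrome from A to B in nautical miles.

795 nmi

Haversine: a = sin²(Δφ/2)+cos φ₁ cos φ₂ sin²(Δλ/2) = 0.01333;  σ = 2·atan2(√a,√(1−a))
σ = 13.259° → d = Rσ = 3435·0.23142 = 795 nmi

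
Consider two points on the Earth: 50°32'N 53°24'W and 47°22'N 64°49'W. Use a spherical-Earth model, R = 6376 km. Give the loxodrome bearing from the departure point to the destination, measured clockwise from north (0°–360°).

247.1°

Meridional parts: M(φ₁)=+1.0252, M(φ₂)=+0.9410 → ΔM = -0.0842;  Δλ = -0.1993 rad
tan C = Δλ / ΔM = +2.3665 → C = 247.09°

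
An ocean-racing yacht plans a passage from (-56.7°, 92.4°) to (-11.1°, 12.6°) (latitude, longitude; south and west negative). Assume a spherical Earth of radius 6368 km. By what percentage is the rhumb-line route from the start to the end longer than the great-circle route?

3.2%

Great circle: σ = 1.3116 rad → d_gc = Rσ = 8352.2 km
Rhumb: Δφ = +0.7959, Δλ = -1.3928, Δψ = +1.0121, q = Δφ/Δψ = 0.7863 → d_rh = R√(Δφ²+q²Δλ²) = 8621.1 km
Excess = (8621.1 − 8352.2) / 8352.2 = 268.9 / 8352.2 = 3.22% ≈ 3.2%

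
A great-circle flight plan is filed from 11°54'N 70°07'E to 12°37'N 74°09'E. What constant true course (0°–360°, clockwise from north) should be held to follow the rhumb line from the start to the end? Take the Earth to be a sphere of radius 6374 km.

79.7°

Meridional parts: M(φ₁)=+0.2092, M(φ₂)=+0.2220 → ΔM = +0.0128;  Δλ = +0.0704 rad
tan C = Δλ / ΔM = +5.4996 → C = 79.69°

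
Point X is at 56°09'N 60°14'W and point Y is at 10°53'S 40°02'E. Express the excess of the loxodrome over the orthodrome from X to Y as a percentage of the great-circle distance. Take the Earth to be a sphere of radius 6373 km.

Great circle: σ = 1.8279 rad → d_gc = Rσ = 11649.3 km
Rhumb: Δφ = -1.1700, Δλ = +1.7500, Δψ = -1.3808, q = Δφ/Δψ = 0.8473 → d_rh = R√(Δφ²+q²Δλ²) = 12036.8 km
Excess = (12036.8 − 11649.3) / 11649.3 = 387.5 / 11649.3 = 3.33% ≈ 3.3%

3.3%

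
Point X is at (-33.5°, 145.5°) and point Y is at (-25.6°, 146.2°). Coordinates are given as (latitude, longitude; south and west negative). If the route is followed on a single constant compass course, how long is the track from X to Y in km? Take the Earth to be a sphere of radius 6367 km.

Δψ = ln[tan(π/4+φ₂/2)/tan(π/4+φ₁/2)] = +0.1587;  Δφ = +0.1379 rad,  Δλ = +0.0122 rad
q = Δφ/Δψ = 0.8688
d = R·√(Δφ² + q²Δλ²) = 6367·0.13829 = 880 km

880 km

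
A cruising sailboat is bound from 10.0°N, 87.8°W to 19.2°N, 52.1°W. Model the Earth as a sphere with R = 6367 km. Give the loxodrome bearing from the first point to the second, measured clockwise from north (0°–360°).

Δψ = ln[tan(π/4+φ₂/2)/tan(π/4+φ₁/2)] = +0.1661
Δλ = +0.6231 rad (taken the short way round)
course = atan2(Δλ, Δψ) = 75.07°

75.1°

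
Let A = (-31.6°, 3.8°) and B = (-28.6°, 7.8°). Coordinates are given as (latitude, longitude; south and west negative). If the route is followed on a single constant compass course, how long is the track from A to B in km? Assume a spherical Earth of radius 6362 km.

508 km

Δψ = ln[tan(π/4+φ₂/2)/tan(π/4+φ₁/2)] = +0.0605;  Δφ = +0.0524 rad,  Δλ = +0.0698 rad
q = Δφ/Δψ = 0.8650
d = R·√(Δφ² + q²Δλ²) = 6362·0.07993 = 508 km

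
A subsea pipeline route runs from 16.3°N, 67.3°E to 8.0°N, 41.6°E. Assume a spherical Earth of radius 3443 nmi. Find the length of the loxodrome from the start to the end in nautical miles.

Rhumb course C = atan2(Δλ, Δψ) with Δψ = ln[tan(π/4+φ₂/2)/tan(π/4+φ₁/2)] = -0.1483, Δλ = -0.4485 → C = 251.70°
d = R·|Δφ| / |cos C| = 3443·0.14486 / 0.31395 = 1589 nmi

1589 nmi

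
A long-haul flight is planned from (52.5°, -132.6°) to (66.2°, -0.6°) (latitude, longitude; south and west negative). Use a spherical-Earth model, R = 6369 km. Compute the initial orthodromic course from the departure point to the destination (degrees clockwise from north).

N = sin Δλ·cos φ₂ = +0.2999;  D = cos φ₁ sin φ₂ − sin φ₁ cos φ₂ cos Δλ = +0.7712
initial course = atan2(N, D) = 21.25°

21.2°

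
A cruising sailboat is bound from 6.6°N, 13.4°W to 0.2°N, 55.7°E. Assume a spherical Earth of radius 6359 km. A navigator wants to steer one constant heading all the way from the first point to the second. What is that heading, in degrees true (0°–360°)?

95.3°

Δψ = ln[tan(π/4+φ₂/2)/tan(π/4+φ₁/2)] = -0.1120
Δλ = +1.2060 rad (taken the short way round)
course = atan2(Δλ, Δψ) = 95.30°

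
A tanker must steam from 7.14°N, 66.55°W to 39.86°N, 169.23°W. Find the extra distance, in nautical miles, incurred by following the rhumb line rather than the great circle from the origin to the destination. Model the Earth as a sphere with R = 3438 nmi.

179 nmi

Great circle: cos σ = sin φ₁ sin φ₂ + cos φ₁ cos φ₂ cos Δλ,  σ = 1.6584 rad → d_gc = 5701.7 nmi
Rhumb line: Δψ = +0.6348, q = Δφ/Δψ = 0.8996, d_rh = R√(Δφ²+q²Δλ²) = 5880.3 nmi
Excess = 5880.3 − 5701.7 = 178.6 ≈ 179 nmi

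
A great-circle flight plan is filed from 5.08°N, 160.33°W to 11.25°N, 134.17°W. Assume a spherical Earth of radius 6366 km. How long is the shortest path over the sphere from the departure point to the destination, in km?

Haversine: a = sin²(Δφ/2)+cos φ₁ cos φ₂ sin²(Δλ/2) = 0.05293;  σ = 2·atan2(√a,√(1−a))
σ = 26.602° → d = Rσ = 6366·0.46430 = 2956 km

2956 km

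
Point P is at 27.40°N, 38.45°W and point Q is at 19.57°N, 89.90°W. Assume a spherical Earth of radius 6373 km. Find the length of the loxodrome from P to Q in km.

5315 km

Δψ = ln[tan(π/4+φ₂/2)/tan(π/4+φ₁/2)] = -0.1492;  Δφ = -0.1367 rad,  Δλ = -0.8980 rad
q = Δφ/Δψ = 0.9162
d = R·√(Δφ² + q²Δλ²) = 6373·0.83398 = 5315 km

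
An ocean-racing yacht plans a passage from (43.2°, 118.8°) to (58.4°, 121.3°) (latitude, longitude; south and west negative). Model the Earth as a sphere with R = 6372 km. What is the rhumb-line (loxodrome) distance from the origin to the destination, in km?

1699 km

Δψ = ln[tan(π/4+φ₂/2)/tan(π/4+φ₁/2)] = +0.4248;  Δφ = +0.2653 rad,  Δλ = +0.0436 rad
q = Δφ/Δψ = 0.6245
d = R·√(Δφ² + q²Δλ²) = 6372·0.26669 = 1699 km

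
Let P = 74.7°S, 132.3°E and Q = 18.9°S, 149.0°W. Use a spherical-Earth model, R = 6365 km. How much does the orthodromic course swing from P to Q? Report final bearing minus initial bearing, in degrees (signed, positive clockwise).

-68.1°

Initial bearing θ₁ = atan2(sin Δλ cos φ₂, cos φ₁ sin φ₂ − sin φ₁ cos φ₂ cos Δλ) = 84.25°
Final bearing θ₂ = (initial bearing from the destination back to the start) + 180° = 16.11°
Δθ = θ₂ − θ₁ = -68.1°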